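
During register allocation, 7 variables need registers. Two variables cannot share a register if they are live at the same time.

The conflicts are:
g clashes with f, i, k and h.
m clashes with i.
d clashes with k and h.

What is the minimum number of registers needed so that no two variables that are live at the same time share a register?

g and h conflict, so at least 2 registers are needed.
2 registers suffice: register 1 → {g, m, d}; register 2 → {f, i, k, h}. Each listed conflict is separated.

2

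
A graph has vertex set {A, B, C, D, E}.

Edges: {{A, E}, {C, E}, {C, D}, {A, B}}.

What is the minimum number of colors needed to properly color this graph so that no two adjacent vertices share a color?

A and B are adjacent, so at least 2 colors are needed.
2 colors suffice: A=1, B=2, C=1, D=2, E=2. Every edge joins two different colors.

2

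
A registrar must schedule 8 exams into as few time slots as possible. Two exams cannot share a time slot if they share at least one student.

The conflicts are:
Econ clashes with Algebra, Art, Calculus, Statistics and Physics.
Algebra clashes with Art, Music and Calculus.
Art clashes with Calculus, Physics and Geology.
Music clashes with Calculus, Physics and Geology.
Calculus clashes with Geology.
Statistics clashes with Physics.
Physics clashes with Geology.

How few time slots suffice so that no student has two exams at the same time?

4

Econ, Algebra, Art, Calculus are mutually in conflict, so at least 4 time slots are needed.
4 time slots suffice: Econ=3, Algebra=4, Art=1, Music=1, Calculus=2, Statistics=1, Physics=2, Geology=3. Each listed conflict is separated.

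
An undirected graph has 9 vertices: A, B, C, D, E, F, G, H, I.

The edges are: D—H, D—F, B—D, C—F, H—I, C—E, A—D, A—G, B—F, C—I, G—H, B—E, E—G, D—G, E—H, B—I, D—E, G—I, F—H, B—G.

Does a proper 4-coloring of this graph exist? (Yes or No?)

The chromatic number is 4. B, D, E, G are mutually adjacent (a clique of size 4), so at least 4 colors are needed.
4 colors suffice: A=green, B=green, C=green, D=red, E=yellow, F=blue, G=blue, H=green, I=red.
That is already a proper 4-coloring.

Yes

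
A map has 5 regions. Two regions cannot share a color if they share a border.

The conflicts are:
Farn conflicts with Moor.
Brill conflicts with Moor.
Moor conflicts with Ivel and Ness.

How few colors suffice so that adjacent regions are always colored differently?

2

Moor and Ness conflict, so at least 2 colors are needed.
A valid assignment using 2 colors: Farn=2, Brill=2, Moor=1, Ivel=2, Ness=2. Every pair that conflicts lands in different colors.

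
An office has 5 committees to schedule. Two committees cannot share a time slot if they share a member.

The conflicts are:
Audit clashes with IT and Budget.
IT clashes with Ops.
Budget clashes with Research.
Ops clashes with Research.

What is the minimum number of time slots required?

The cycle Audit-IT-Ops-Research-Budget-Audit has odd length 5, so it cannot be 2-colored; at least 3 time slots are needed.
3 time slots suffice: Audit=1, IT=2, Budget=3, Ops=1, Research=2. Every pair that conflicts lands in different time slots.

3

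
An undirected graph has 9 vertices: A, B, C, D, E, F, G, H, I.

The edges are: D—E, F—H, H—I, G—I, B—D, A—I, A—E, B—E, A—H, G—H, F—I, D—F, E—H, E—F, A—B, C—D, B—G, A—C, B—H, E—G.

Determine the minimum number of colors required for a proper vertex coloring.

B, E, G, H form a clique, so at least 4 colors are needed.
4 colors suffice: color 1 → {C, E, I}; color 2 → {D, H}; color 3 → {B, F}; color 4 → {A, G}. Every edge joins two different colors.

4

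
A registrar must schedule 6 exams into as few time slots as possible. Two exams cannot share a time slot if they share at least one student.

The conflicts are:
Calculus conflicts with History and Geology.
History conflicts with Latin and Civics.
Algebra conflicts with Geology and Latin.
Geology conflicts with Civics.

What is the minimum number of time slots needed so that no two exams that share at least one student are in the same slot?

The cycle Calculus-Geology-Algebra-Latin-History-Calculus has odd length 5, so it cannot be 2-colored; at least 3 time slots are needed.
3 time slots suffice: time slot 1 → {History, Geology}; time slot 2 → {Calculus, Algebra, Civics}; time slot 3 → {Latin}. Each listed conflict is separated.

3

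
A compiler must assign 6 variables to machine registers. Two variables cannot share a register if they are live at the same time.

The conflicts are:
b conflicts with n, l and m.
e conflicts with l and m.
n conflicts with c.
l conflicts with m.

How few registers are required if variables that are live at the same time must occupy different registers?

3

b, l, m are mutually in conflict, so at least 3 registers are needed.
Using 3 registers: b=2, e=2, n=1, l=1, m=3, c=2. Every pair that conflicts lands in different registers.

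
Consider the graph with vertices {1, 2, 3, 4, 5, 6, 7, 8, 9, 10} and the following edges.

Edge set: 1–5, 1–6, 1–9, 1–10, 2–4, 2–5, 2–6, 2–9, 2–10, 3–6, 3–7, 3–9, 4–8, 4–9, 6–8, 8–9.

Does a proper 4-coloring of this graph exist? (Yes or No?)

Yes

The chromatic number is 3. 2, 4, 9 form a triangle, so at least 3 colors are needed.
One proper 3-coloring: 1=a, 2=a, 3=a, 4=c, 5=b, 6=b, 7=b, 8=a, 9=b, 10=b.
Since 4 ≥ 3, a proper 4-coloring certainly exists.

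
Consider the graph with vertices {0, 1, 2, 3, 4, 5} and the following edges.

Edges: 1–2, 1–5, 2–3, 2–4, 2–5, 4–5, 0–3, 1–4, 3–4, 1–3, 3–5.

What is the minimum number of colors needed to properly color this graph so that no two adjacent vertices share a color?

1, 2, 3, 4, 5 are mutually adjacent (a clique of size 5), so at least 5 colors are needed.
5 colors suffice: color red → {3}; color blue → {0, 4}; color green → {5}; color yellow → {1}; color purple → {2}. Each edge has distinct colors on its endpoints.

5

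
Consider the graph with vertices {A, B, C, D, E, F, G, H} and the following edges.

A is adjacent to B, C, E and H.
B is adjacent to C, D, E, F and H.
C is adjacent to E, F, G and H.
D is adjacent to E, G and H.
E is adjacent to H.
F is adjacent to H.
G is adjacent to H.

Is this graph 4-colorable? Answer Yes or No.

No

A, B, C, E, H form a clique, so at least 5 colors are needed.
So 4 colors are not enough.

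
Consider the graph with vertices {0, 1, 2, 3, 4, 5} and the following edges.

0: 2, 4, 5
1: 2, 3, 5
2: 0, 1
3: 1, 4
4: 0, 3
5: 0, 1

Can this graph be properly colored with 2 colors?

No

The cycle 2-0-4-3-1-2 has odd length 5, so it cannot be 2-colored; at least 3 colors are needed.
So 2 colors are not enough.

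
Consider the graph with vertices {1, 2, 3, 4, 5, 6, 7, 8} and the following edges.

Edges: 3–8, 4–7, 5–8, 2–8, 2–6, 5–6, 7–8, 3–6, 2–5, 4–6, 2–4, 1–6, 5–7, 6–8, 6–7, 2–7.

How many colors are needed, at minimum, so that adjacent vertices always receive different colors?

2, 5, 6, 7, 8 form a clique, so at least 5 colors are needed.
5 colors suffice: 1=blue, 2=yellow, 3=blue, 4=green, 5=purple, 6=red, 7=blue, 8=green. Each edge has distinct colors on its endpoints.

5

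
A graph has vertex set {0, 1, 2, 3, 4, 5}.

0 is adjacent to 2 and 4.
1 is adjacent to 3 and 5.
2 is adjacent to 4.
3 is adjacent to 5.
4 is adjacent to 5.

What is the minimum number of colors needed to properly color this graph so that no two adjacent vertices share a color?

3

1, 3, 5 form a triangle, so at least 3 colors are needed.
3 colors suffice: color a → {3, 4}; color b → {0, 5}; color c → {1, 2}. Each edge has distinct colors on its endpoints.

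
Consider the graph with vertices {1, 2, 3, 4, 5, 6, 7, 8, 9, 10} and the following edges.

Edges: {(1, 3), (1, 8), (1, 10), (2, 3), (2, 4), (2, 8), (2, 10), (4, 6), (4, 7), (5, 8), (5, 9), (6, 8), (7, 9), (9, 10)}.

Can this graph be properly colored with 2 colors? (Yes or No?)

The cycle 10-9-5-8-1-10 has odd length 5, so it cannot be 2-colored; at least 3 colors are needed.
So 2 colors are not enough.

No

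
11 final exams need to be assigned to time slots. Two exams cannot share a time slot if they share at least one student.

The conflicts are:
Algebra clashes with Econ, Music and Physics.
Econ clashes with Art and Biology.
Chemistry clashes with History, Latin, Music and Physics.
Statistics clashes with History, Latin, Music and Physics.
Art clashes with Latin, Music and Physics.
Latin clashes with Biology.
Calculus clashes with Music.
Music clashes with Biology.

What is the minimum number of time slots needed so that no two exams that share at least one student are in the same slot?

Calculus and Music conflict, so at least 2 time slots are needed.
2 time slots suffice: Algebra=2, Econ=1, Chemistry=2, Statistics=2, Art=2, History=1, Latin=1, Calculus=2, Music=1, Physics=1, Biology=2. Every pair that conflicts lands in different time slots.

2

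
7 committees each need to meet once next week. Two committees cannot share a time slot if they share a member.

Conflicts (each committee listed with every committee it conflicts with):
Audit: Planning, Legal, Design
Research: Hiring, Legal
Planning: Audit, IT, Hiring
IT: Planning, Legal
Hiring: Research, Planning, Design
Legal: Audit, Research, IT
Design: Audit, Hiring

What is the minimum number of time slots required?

3

The cycle Audit-Legal-Research-Hiring-Design-Audit has odd length 5, so it cannot be 2-colored; at least 3 time slots are needed.
3 time slots suffice: time slot 1 → {Planning, Legal, Design}; time slot 2 → {Audit, IT, Hiring}; time slot 3 → {Research}. Every pair that conflicts lands in different time slots.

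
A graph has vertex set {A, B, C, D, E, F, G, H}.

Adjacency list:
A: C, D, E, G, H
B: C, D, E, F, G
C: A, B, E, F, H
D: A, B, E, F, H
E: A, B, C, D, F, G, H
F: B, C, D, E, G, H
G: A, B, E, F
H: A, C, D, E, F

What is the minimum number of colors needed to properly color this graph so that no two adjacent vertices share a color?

B, E, F, G are mutually adjacent (a clique of size 4), so at least 4 colors are needed.
4 colors suffice: color 1 → {E}; color 2 → {A, F}; color 3 → {B, H}; color 4 → {C, D, G}. No two adjacent vertices share a color.

4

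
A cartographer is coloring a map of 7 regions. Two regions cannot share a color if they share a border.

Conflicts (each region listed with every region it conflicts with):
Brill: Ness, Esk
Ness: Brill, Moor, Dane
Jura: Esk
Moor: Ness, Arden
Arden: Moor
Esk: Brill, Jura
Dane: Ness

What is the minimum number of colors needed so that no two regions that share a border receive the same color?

Brill and Esk conflict, so at least 2 colors are needed.
2 colors suffice: color 1 → {Ness, Arden, Esk}; color 2 → {Brill, Jura, Moor, Dane}. Every pair that conflicts lands in different colors.

2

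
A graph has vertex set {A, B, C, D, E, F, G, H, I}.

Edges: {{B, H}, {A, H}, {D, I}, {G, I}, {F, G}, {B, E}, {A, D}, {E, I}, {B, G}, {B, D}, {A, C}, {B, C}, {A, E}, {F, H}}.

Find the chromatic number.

2

A and H are adjacent, so at least 2 colors are needed.
2 colors suffice: color red → {A, B, F, I}; color blue → {C, D, E, G, H}. Each edge has distinct colors on its endpoints.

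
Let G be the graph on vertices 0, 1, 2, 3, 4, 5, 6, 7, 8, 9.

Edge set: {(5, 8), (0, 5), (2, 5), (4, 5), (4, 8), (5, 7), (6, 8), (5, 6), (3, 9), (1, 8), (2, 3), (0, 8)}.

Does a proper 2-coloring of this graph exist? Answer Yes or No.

No

4, 5, 8 are mutually adjacent, so at least 3 colors are needed.
So 2 colors are not enough.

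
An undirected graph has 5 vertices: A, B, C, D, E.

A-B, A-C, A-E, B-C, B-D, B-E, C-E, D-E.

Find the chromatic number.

A, B, C, E are mutually adjacent (a clique of size 4), so at least 4 colors are needed.
A valid assignment using 4 colors: A=4, B=1, C=3, D=3, E=2. Every edge joins two different colors.

4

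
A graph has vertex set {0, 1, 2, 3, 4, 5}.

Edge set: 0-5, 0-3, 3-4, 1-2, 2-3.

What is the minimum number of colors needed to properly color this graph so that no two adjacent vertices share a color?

3 and 4 are adjacent, so at least 2 colors are needed.
2 colors suffice: color a → {1, 3, 5}; color b → {0, 2, 4}. No two adjacent vertices share a color.

2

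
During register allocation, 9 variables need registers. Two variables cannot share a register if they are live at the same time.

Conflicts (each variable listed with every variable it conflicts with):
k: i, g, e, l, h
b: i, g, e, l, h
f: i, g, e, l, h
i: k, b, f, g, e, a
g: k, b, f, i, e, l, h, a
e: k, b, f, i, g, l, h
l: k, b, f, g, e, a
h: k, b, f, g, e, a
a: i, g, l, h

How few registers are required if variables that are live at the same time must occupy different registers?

4

k, g, e, h are mutually in conflict, so at least 4 registers are needed.
4 registers suffice: register 1 → {g}; register 2 → {e, a}; register 3 → {i, l, h}; register 4 → {k, b, f}. No two conflicting variables share a register.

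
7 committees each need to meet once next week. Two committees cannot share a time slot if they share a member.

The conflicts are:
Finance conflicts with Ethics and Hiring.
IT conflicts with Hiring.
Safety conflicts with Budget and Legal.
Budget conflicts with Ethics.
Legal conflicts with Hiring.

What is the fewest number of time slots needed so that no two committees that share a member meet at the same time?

2

Safety and Legal conflict, so at least 2 time slots are needed.
2 time slots suffice: Finance=2, IT=2, Safety=1, Budget=2, Legal=2, Ethics=1, Hiring=1. Every pair that conflicts lands in different time slots.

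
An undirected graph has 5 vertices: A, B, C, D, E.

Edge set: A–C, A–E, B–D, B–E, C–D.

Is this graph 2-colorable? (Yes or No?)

The cycle E-B-D-C-A-E has odd length 5, so it cannot be 2-colored; at least 3 colors are needed.
So 2 colors are not enough.

No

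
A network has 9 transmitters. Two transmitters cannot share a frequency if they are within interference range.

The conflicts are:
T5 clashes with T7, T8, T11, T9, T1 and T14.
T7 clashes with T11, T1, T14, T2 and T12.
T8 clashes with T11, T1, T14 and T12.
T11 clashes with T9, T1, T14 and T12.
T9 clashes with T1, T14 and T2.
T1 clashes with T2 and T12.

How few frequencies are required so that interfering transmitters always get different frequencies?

T5, T7, T11, T1 pairwise conflict, so at least 4 frequencies are needed.
A valid assignment using 4 frequencies: T5=4, T7=3, T8=3, T11=2, T9=3, T1=1, T14=1, T2=2, T12=4. Each listed conflict is separated.

4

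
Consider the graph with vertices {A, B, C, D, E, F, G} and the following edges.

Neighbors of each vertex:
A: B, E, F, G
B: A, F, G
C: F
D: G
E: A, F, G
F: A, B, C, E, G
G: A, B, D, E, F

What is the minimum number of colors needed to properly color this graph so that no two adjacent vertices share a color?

A, B, F, G form a clique, so at least 4 colors are needed.
One proper 4-coloring: A=green, B=yellow, C=red, D=blue, E=yellow, F=blue, G=red. No two adjacent vertices share a color.

4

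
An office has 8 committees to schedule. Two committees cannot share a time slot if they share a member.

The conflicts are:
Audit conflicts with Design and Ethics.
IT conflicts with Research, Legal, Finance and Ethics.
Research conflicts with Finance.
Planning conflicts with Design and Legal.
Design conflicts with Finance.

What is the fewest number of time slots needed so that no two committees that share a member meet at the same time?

3

IT, Research, Finance are mutually in conflict, so at least 3 time slots are needed.
3 time slots suffice: time slot 1 → {IT, Design}; time slot 2 → {Audit, Planning, Finance}; time slot 3 → {Research, Legal, Ethics}. No two conflicting committees share a time slot.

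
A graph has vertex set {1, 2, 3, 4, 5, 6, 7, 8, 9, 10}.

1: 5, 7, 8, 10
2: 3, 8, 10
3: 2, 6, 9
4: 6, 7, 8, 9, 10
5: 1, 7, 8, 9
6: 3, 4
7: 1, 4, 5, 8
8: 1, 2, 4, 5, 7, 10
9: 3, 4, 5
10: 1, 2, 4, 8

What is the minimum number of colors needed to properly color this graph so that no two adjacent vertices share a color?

1, 5, 7, 8 are mutually adjacent (a clique of size 4), so at least 4 colors are needed.
A valid assignment using 4 colors: 1=c, 2=b, 3=c, 4=b, 5=b, 6=a, 7=d, 8=a, 9=a, 10=d. Every edge joins two different colors.

4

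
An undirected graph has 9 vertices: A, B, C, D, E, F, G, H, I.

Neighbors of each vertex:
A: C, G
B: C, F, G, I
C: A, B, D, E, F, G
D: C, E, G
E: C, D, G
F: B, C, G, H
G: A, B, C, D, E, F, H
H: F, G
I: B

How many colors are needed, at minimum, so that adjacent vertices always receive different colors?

4

C, D, E, G are pairwise adjacent (a clique of size 4), so at least 4 colors are needed.
4 colors suffice: color 1 → {G, I}; color 2 → {C, H}; color 3 → {A, E, F}; color 4 → {B, D}. No two adjacent vertices share a color.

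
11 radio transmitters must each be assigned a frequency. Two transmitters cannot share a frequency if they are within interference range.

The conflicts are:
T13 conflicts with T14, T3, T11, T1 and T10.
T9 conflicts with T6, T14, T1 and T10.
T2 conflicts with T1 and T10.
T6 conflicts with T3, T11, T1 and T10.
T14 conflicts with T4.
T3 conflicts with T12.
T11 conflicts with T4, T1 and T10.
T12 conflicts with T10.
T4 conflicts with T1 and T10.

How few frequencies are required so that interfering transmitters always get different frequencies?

T9, T6, T1 pairwise conflict, so at least 3 frequencies are needed.
3 frequencies suffice: frequency 1 → {T14, T3, T1, T10}; frequency 2 → {T13, T2, T6, T12, T4}; frequency 3 → {T9, T11}. Each listed conflict is separated.

3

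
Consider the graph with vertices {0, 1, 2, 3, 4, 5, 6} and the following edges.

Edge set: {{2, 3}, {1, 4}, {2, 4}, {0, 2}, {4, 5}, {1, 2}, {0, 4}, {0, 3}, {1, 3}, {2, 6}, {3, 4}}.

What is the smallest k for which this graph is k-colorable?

4

1, 2, 3, 4 are pairwise adjacent (a clique of size 4), so at least 4 colors are needed.
A valid assignment using 4 colors: 0=d, 1=d, 2=b, 3=c, 4=a, 5=b, 6=a. Each edge has distinct colors on its endpoints.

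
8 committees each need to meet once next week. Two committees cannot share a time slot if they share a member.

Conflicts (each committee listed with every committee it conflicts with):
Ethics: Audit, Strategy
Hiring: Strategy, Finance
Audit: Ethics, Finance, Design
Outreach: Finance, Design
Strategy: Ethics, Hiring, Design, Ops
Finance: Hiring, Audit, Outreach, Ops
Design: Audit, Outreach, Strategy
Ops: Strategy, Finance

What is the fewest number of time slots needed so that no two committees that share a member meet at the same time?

3

The cycle Outreach-Finance-Hiring-Strategy-Design-Outreach has odd length 5, so it cannot be 2-colored; at least 3 time slots are needed.
A valid assignment using 3 time slots: Ethics=2, Hiring=2, Audit=3, Outreach=3, Strategy=1, Finance=1, Design=2, Ops=2. Each listed conflict is separated.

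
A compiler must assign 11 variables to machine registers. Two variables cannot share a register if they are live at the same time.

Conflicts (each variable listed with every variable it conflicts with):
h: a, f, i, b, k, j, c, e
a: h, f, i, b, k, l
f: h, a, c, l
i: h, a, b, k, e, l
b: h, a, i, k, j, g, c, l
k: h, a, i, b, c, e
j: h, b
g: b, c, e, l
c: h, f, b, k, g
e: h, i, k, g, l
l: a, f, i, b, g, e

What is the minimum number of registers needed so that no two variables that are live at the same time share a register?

h, a, i, b, k are mutually in conflict, so at least 5 registers are needed.
Using 5 registers: h=2, a=4, f=1, i=3, b=1, k=5, j=3, g=4, c=3, e=1, l=2. Each listed conflict is separated.

5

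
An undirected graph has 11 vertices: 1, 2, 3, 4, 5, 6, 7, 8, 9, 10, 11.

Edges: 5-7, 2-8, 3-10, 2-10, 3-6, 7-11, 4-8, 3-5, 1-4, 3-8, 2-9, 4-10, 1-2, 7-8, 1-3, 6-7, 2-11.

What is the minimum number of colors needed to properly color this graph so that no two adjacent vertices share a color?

2

3 and 10 are adjacent, so at least 2 colors are needed.
2 colors suffice: color a → {2, 3, 4, 7}; color b → {1, 5, 6, 8, 9, 10, 11}. Every edge joins two different colors.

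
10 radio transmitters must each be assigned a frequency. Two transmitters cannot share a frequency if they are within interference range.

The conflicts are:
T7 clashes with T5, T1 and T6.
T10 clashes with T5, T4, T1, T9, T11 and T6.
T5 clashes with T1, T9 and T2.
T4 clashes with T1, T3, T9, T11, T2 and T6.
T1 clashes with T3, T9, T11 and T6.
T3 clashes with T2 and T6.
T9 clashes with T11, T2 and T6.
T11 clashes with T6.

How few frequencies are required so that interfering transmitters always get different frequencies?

6

T10, T4, T1, T9, T11, T6 are mutually in conflict, so at least 6 frequencies are needed.
A valid assignment using 6 frequencies: T7=2, T10=5, T5=3, T4=4, T1=1, T3=2, T9=2, T11=6, T2=1, T6=3. Each listed conflict is separated.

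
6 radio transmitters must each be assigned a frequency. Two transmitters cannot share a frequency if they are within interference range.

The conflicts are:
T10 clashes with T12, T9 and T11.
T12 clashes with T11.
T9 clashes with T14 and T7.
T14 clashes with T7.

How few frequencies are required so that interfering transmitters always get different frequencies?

3

T9, T14, T7 are mutually in conflict, so at least 3 frequencies are needed.
3 frequencies suffice: T10=2, T12=3, T9=1, T11=1, T14=3, T7=2. Each listed conflict is separated.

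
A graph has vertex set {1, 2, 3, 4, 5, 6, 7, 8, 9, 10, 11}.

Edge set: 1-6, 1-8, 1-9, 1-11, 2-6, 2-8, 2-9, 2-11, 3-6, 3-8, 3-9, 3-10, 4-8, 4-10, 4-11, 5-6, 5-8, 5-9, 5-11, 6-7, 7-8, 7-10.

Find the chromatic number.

2 and 11 are adjacent, so at least 2 colors are needed.
A valid assignment using 2 colors: 1=b, 2=b, 3=b, 4=b, 5=b, 6=a, 7=b, 8=a, 9=a, 10=a, 11=a. Every edge joins two different colors.

2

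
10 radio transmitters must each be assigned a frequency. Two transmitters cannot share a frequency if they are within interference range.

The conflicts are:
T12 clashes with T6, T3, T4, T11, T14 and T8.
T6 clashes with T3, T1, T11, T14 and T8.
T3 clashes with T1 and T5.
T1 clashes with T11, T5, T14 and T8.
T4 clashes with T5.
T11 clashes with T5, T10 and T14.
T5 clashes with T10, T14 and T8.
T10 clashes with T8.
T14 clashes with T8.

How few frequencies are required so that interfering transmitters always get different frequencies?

4

T6, T1, T14, T8 pairwise conflict, so at least 4 frequencies are needed.
4 frequencies suffice: frequency 1 → {T6, T5}; frequency 2 → {T3, T4, T11, T8}; frequency 3 → {T12, T1, T10}; frequency 4 → {T14}. Each listed conflict is separated.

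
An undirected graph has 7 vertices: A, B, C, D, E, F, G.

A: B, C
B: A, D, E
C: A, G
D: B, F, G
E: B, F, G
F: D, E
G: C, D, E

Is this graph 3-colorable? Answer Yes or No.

The chromatic number is 3. The cycle C-A-B-E-G-C has odd length 5, so it cannot be 2-colored; at least 3 colors are needed.
3 colors suffice: color red → {B, F, G}; color blue → {C, D, E}; color green → {A}.
That is already a proper 3-coloring.

Yes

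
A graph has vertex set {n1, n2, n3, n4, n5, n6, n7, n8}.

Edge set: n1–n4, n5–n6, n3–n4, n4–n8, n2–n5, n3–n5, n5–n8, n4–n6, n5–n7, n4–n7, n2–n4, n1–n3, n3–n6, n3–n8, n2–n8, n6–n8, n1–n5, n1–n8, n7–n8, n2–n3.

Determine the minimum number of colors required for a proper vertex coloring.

n1, n3, n4, n8 are mutually adjacent (a clique of size 4), so at least 4 colors are needed.
One proper 4-coloring: n1=4, n2=4, n3=2, n4=3, n5=3, n6=4, n7=2, n8=1. Each edge has distinct colors on its endpoints.

4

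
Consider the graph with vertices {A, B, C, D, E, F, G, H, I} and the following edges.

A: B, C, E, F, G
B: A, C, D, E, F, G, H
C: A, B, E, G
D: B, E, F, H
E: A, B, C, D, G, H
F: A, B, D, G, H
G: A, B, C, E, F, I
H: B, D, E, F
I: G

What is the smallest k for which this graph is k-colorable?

A, B, C, E, G are pairwise adjacent (a clique of size 5), so at least 5 colors are needed.
A valid assignment using 5 colors: A=4, B=1, C=5, D=4, E=2, F=2, G=3, H=3, I=1. Every edge joins two different colors.

5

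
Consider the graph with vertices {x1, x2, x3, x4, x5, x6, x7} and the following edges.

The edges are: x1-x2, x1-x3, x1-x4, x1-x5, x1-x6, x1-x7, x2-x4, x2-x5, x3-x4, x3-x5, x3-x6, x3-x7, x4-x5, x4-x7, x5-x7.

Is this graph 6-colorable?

The chromatic number is 5. x1, x3, x4, x5, x7 form a clique, so at least 5 colors are needed.
5 colors suffice: color 1 → {x1}; color 2 → {x4, x6}; color 3 → {x2, x3}; color 4 → {x5}; color 5 → {x7}.
Since 6 ≥ 5, a proper 6-coloring certainly exists.

Yes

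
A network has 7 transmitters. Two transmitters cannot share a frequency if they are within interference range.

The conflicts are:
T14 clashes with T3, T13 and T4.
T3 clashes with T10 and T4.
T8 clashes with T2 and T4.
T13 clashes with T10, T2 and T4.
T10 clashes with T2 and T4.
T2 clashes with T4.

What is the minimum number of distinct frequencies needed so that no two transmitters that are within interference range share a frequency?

4

T13, T10, T2, T4 are mutually in conflict, so at least 4 frequencies are needed.
4 frequencies suffice: T14=2, T3=4, T8=3, T13=4, T10=3, T2=2, T4=1. No two conflicting transmitters share a frequency.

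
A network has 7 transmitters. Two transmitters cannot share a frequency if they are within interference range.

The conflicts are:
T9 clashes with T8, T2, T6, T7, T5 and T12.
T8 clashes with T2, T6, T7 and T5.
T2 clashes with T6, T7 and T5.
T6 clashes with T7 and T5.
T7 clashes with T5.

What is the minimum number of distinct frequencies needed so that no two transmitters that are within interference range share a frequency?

6

T9, T8, T2, T6, T7, T5 all conflict with each other, so at least 6 frequencies are needed.
A valid assignment using 6 frequencies: T9=1, T8=5, T2=4, T6=3, T7=2, T5=6, T12=2. Each listed conflict is separated.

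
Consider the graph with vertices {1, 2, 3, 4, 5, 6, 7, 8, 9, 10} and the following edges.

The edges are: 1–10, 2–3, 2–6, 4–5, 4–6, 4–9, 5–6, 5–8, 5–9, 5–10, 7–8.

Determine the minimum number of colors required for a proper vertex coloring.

4, 5, 6 are pairwise adjacent, so at least 3 colors are needed.
3 colors suffice: color a → {1, 2, 5, 7}; color b → {3, 4, 8, 10}; color c → {6, 9}. No two adjacent vertices share a color.

3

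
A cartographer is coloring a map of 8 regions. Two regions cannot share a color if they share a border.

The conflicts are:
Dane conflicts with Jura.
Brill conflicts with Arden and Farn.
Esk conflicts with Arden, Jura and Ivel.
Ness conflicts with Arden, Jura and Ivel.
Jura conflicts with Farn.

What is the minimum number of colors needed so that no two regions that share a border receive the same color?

The cycle Brill-Arden-Esk-Jura-Farn-Brill has odd length 5, so it cannot be 2-colored; at least 3 colors are needed.
3 colors suffice: color 1 → {Arden, Jura, Ivel}; color 2 → {Dane, Esk, Ness, Farn}; color 3 → {Brill}. Each listed conflict is separated.

3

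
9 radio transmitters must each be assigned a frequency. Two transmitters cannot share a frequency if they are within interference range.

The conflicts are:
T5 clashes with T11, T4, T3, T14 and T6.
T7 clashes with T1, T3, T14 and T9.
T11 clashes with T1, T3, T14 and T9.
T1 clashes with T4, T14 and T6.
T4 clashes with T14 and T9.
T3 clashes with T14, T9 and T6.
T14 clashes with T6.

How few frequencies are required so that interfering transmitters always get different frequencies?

4

T5, T11, T3, T14 all conflict with each other, so at least 4 frequencies are needed.
A valid assignment using 4 frequencies: T5=4, T7=3, T11=3, T1=2, T4=3, T3=2, T14=1, T9=1, T6=3. Each listed conflict is separated.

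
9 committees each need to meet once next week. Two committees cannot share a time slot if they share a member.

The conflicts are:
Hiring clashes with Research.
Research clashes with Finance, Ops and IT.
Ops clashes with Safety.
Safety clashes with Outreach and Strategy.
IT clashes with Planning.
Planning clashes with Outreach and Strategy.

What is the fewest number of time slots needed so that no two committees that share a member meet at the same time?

2

Hiring and Research conflict, so at least 2 time slots are needed.
2 time slots suffice: Hiring=2, Research=1, Finance=2, Ops=2, Safety=1, IT=2, Planning=1, Outreach=2, Strategy=2. Every pair that conflicts lands in different time slots.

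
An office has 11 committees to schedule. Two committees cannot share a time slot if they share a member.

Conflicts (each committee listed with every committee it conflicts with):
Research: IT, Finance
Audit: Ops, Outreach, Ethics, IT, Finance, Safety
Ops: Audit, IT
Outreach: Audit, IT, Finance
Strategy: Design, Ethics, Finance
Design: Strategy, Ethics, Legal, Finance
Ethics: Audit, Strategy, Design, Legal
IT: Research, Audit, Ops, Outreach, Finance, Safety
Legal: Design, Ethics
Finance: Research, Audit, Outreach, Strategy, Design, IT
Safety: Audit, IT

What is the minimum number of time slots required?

Audit, Outreach, IT, Finance are mutually in conflict, so at least 4 time slots are needed.
4 time slots suffice: time slot 1 → {Ethics, IT}; time slot 2 → {Research, Audit, Design}; time slot 3 → {Ops, Legal, Finance, Safety}; time slot 4 → {Outreach, Strategy}. Each listed conflict is separated.

4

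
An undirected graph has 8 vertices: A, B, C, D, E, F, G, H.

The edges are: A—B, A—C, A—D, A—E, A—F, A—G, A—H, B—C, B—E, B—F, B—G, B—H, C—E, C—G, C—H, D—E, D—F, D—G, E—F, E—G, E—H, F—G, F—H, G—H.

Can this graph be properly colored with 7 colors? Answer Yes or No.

Yes

The chromatic number is 6. A, B, E, F, G, H are mutually adjacent (a clique of size 6), so at least 6 colors are needed.
One proper 6-coloring: A=1, B=4, C=6, D=4, E=2, F=6, G=3, H=5.
Since 7 ≥ 6, a proper 7-coloring certainly exists.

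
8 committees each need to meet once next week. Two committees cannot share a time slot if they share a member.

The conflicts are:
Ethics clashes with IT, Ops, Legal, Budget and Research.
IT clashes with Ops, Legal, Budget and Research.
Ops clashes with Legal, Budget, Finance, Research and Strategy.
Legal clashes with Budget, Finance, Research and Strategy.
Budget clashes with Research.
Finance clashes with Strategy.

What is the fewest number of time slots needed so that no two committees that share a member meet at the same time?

Ethics, IT, Ops, Legal, Budget, Research all conflict with each other, so at least 6 time slots are needed.
Using 6 time slots: Ethics=4, IT=6, Ops=1, Legal=2, Budget=5, Finance=4, Research=3, Strategy=3. No two conflicting committees share a time slot.

6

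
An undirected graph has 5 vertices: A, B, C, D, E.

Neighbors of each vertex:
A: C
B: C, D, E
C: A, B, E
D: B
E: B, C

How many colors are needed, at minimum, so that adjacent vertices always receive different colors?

3

B, C, E are pairwise adjacent, so at least 3 colors are needed.
3 colors suffice: A=1, B=1, C=2, D=2, E=3. Every edge joins two different colors.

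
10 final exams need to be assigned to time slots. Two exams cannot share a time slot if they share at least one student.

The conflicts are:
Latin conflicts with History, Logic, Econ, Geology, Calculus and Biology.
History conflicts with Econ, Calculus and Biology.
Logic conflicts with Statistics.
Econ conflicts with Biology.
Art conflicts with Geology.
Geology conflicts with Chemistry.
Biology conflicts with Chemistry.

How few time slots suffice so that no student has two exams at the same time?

4

Latin, History, Econ, Biology are mutually in conflict, so at least 4 time slots are needed.
Using 4 time slots: Latin=1, History=2, Logic=2, Econ=4, Statistics=1, Art=1, Geology=2, Calculus=3, Biology=3, Chemistry=1. Every pair that conflicts lands in different time slots.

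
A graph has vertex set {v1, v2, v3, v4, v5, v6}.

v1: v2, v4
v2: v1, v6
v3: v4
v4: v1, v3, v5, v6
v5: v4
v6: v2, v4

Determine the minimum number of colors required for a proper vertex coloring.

2

v4 and v6 are adjacent, so at least 2 colors are needed.
2 colors suffice: color 1 → {v2, v4}; color 2 → {v1, v3, v5, v6}. Every edge joins two different colors.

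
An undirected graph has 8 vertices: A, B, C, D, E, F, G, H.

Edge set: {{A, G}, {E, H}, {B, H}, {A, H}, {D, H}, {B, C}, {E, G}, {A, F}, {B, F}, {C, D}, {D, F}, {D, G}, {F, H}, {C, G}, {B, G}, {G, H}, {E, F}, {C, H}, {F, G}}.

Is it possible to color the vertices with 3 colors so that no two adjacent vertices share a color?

No

A, F, G, H are pairwise adjacent (a clique of size 4), so at least 4 colors are needed.
So 3 colors are not enough.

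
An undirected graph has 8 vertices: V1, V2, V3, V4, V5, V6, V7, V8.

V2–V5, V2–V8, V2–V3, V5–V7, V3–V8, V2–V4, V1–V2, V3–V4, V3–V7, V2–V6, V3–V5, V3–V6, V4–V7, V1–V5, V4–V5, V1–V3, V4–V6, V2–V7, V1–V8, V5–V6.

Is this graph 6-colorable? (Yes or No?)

Yes

The chromatic number is 5. V2, V3, V4, V5, V7 form a clique, so at least 5 colors are needed.
5 colors suffice: color 1 → {V2}; color 2 → {V3}; color 3 → {V5, V8}; color 4 → {V1, V4}; color 5 → {V6, V7}.
Since 6 ≥ 5, a proper 6-coloring certainly exists.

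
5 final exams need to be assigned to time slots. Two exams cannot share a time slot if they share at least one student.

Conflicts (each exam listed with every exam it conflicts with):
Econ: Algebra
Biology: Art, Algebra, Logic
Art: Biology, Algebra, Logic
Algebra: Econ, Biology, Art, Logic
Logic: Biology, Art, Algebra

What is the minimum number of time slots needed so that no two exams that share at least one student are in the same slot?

4

Biology, Art, Algebra, Logic are mutually in conflict, so at least 4 time slots are needed.
A valid assignment using 4 time slots: Econ=2, Biology=2, Art=4, Algebra=1, Logic=3. Every pair that conflicts lands in different time slots.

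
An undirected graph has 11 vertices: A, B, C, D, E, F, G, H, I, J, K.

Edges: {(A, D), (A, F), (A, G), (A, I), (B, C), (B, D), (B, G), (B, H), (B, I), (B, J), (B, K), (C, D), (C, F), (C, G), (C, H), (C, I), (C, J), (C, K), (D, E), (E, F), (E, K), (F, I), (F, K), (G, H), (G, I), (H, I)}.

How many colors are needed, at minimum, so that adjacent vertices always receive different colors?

B, C, G, H, I form a clique, so at least 5 colors are needed.
5 colors suffice: color red → {A, C, E}; color blue → {B, F}; color green → {D, I, J, K}; color yellow → {G}; color purple → {H}. No two adjacent vertices share a color.

5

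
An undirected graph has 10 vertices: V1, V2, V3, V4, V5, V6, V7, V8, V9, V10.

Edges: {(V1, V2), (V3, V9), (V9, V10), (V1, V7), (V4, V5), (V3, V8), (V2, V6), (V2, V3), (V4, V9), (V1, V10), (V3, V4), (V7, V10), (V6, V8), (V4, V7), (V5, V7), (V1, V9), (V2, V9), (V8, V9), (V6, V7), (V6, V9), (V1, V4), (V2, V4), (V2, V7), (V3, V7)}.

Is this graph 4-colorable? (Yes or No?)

Yes

The chromatic number is 4. V1, V2, V4, V9 form a clique, so at least 4 colors are needed.
4 colors suffice: color R → {V7, V9}; color B → {V4, V6, V10}; color G → {V2, V5, V8}; color Y → {V1, V3}.
That is already a proper 4-coloring.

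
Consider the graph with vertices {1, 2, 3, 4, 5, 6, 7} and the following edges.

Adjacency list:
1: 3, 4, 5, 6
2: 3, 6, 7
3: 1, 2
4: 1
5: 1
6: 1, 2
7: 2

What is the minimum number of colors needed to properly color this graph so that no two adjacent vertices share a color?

1 and 6 are adjacent, so at least 2 colors are needed.
2 colors suffice: color a → {1, 2}; color b → {3, 4, 5, 6, 7}. Every edge joins two different colors.

2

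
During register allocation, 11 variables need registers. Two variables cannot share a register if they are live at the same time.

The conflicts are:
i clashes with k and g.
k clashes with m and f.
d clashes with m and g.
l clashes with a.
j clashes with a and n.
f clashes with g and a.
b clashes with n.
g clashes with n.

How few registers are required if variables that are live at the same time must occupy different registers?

3

The cycle g-f-a-j-n-g has odd length 5, so it cannot be 2-colored; at least 3 registers are needed.
3 registers suffice: i=2, k=1, d=2, l=2, j=3, m=3, f=2, b=1, g=1, a=1, n=2. Each listed conflict is separated.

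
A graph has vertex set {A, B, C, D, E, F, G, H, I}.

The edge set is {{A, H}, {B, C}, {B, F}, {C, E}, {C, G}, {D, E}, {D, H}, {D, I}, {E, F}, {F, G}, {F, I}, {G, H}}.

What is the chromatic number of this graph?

The cycle E-C-G-H-D-E has odd length 5, so it cannot be 2-colored; at least 3 colors are needed.
A valid assignment using 3 colors: A=red, B=blue, C=red, D=red, E=blue, F=red, G=blue, H=green, I=blue. No two adjacent vertices share a color.

3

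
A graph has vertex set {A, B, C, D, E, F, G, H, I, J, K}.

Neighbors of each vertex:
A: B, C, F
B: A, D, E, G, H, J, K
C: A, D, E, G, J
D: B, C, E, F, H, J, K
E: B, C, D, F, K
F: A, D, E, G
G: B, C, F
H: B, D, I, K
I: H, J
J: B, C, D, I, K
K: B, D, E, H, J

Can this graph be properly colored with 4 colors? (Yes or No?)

The chromatic number is 4. B, D, J, K are pairwise adjacent (a clique of size 4), so at least 4 colors are needed.
4 colors suffice: A=2, B=1, C=1, D=2, E=3, F=1, G=2, H=3, I=1, J=3, K=4.
That is already a proper 4-coloring.

Yes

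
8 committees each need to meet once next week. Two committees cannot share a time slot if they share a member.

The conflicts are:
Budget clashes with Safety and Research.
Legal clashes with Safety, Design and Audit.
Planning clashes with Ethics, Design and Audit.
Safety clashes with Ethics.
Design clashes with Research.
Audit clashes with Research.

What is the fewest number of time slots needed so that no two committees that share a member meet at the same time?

The cycle Legal-Design-Planning-Ethics-Safety-Legal has odd length 5, so it cannot be 2-colored; at least 3 time slots are needed.
A valid assignment using 3 time slots: Budget=2, Legal=3, Planning=1, Safety=1, Ethics=2, Design=2, Audit=2, Research=1. Every pair that conflicts lands in different time slots.

3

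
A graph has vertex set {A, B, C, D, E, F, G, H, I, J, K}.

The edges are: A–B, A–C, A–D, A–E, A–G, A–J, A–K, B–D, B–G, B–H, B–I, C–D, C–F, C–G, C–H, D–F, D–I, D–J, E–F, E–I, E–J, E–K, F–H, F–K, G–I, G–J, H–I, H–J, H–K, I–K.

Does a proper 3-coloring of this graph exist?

Yes

The chromatic number is 3. C, D, F are pairwise adjacent, so at least 3 colors are needed.
3 colors suffice: A=red, B=green, C=green, D=blue, E=blue, F=red, G=blue, H=blue, I=red, J=green, K=green.
That is already a proper 3-coloring.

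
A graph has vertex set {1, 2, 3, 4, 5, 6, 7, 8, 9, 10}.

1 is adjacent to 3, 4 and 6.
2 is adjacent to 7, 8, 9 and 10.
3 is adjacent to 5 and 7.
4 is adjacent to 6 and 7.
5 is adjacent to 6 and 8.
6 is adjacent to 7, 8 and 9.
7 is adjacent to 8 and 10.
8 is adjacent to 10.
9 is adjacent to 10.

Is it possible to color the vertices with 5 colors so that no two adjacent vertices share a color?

Yes

The chromatic number is 4. 2, 7, 8, 10 are mutually adjacent (a clique of size 4), so at least 4 colors are needed.
A valid assignment using 4 colors: 1=blue, 2=yellow, 3=red, 4=green, 5=blue, 6=red, 7=blue, 8=green, 9=blue, 10=red.
Since 5 ≥ 4, a proper 5-coloring certainly exists.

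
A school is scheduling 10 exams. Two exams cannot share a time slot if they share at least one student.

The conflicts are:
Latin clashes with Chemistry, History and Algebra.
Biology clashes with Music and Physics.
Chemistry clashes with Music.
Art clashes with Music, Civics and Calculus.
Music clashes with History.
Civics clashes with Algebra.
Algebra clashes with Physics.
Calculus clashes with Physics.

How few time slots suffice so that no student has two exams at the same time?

3

The cycle Civics-Art-Calculus-Physics-Algebra-Civics has odd length 5, so it cannot be 2-colored; at least 3 time slots are needed.
A valid assignment using 3 time slots: Latin=1, Biology=2, Chemistry=2, Art=2, Music=1, Civics=1, History=2, Algebra=2, Calculus=3, Physics=1. Each listed conflict is separated.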